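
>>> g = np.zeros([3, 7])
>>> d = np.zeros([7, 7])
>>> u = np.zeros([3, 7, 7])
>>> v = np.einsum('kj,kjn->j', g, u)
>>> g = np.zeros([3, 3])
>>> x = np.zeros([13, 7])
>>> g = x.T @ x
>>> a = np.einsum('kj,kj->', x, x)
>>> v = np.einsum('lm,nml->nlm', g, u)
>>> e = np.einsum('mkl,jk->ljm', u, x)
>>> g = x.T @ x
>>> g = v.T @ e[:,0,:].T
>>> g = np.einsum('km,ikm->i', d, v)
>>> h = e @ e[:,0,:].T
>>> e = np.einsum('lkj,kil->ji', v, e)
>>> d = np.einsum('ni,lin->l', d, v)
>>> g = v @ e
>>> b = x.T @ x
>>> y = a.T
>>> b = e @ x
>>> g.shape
(3, 7, 13)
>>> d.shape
(3,)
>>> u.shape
(3, 7, 7)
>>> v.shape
(3, 7, 7)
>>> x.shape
(13, 7)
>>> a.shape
()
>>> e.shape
(7, 13)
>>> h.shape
(7, 13, 7)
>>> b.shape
(7, 7)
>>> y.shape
()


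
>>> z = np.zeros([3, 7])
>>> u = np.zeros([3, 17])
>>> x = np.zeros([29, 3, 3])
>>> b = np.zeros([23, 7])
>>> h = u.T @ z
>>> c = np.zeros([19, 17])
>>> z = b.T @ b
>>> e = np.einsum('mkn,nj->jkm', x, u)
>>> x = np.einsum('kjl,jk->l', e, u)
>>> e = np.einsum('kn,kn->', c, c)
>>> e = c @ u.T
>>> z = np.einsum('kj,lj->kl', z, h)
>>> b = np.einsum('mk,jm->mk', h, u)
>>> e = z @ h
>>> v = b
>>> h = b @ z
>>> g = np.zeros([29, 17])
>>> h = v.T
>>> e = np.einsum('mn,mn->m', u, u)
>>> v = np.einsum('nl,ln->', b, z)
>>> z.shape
(7, 17)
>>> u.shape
(3, 17)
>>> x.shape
(29,)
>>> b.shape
(17, 7)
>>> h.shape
(7, 17)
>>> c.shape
(19, 17)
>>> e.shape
(3,)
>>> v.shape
()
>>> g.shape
(29, 17)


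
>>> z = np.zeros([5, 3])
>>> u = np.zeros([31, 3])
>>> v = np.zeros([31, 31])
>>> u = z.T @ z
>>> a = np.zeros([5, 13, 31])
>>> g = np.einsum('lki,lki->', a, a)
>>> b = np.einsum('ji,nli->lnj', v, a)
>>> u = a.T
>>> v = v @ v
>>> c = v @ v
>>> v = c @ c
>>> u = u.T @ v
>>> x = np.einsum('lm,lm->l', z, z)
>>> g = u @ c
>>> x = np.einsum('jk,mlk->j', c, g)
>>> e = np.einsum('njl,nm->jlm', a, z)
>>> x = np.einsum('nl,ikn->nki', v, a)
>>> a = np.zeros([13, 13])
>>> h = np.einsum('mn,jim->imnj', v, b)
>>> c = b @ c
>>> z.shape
(5, 3)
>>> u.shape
(5, 13, 31)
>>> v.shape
(31, 31)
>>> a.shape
(13, 13)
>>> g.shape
(5, 13, 31)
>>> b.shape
(13, 5, 31)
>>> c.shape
(13, 5, 31)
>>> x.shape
(31, 13, 5)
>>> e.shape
(13, 31, 3)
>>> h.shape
(5, 31, 31, 13)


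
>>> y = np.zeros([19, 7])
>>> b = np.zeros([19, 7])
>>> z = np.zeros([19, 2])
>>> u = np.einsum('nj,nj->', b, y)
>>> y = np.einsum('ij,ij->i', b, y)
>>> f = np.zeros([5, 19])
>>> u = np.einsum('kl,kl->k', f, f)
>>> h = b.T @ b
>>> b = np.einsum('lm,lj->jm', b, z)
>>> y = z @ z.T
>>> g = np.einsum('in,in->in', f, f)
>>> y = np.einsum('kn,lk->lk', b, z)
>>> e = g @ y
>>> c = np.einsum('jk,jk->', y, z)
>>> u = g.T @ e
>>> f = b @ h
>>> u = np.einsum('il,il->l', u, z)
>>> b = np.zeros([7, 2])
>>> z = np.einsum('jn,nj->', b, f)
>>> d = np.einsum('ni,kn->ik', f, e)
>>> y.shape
(19, 2)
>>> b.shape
(7, 2)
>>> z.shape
()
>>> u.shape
(2,)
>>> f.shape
(2, 7)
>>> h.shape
(7, 7)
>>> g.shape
(5, 19)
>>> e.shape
(5, 2)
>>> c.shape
()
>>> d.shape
(7, 5)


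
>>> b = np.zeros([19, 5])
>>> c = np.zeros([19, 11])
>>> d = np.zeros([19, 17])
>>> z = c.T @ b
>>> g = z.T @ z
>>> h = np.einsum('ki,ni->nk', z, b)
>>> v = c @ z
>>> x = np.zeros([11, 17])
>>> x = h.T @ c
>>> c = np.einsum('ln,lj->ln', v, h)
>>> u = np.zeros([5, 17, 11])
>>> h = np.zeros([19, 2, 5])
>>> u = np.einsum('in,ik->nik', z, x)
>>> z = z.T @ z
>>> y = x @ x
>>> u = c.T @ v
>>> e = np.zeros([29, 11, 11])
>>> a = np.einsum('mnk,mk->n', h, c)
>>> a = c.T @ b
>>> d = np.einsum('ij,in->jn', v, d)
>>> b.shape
(19, 5)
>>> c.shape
(19, 5)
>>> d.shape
(5, 17)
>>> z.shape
(5, 5)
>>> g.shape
(5, 5)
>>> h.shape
(19, 2, 5)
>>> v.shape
(19, 5)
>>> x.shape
(11, 11)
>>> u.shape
(5, 5)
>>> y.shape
(11, 11)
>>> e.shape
(29, 11, 11)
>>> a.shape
(5, 5)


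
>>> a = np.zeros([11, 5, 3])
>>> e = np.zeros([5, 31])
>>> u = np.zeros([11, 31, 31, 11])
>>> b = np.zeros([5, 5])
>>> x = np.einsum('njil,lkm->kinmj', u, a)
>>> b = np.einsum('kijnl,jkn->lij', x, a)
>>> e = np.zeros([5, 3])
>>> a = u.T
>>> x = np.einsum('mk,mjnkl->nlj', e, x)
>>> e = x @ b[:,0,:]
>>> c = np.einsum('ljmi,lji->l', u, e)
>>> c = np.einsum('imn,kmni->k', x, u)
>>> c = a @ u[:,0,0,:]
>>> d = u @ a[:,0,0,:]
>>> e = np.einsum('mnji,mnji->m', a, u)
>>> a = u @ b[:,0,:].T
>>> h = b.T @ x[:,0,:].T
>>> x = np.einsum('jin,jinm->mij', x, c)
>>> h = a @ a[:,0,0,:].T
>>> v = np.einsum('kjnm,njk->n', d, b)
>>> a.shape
(11, 31, 31, 31)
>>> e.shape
(11,)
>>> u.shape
(11, 31, 31, 11)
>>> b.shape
(31, 31, 11)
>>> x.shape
(11, 31, 11)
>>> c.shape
(11, 31, 31, 11)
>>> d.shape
(11, 31, 31, 11)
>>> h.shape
(11, 31, 31, 11)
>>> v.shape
(31,)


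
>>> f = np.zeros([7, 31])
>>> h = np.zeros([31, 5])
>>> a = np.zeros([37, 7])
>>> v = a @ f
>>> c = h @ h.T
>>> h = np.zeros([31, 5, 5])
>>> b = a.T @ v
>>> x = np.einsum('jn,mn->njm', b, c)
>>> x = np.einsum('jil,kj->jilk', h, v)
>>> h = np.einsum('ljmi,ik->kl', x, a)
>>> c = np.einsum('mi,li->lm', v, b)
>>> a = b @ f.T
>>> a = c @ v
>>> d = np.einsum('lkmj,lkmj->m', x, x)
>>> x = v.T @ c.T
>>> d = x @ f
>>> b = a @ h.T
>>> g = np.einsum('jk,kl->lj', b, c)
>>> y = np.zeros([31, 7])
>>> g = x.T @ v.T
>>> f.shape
(7, 31)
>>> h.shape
(7, 31)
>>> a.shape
(7, 31)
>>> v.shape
(37, 31)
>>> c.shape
(7, 37)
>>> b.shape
(7, 7)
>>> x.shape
(31, 7)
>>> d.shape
(31, 31)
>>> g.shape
(7, 37)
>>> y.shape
(31, 7)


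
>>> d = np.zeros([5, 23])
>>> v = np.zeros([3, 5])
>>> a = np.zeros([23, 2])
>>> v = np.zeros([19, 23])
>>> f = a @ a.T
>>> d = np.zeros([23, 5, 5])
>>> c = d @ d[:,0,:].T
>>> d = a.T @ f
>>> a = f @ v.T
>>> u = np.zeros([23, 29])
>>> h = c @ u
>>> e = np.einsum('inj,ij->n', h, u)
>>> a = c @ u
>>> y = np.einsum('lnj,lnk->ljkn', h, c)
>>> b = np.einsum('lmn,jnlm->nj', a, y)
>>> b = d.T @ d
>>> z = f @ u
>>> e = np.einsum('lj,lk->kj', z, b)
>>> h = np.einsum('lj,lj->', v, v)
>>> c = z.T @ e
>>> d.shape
(2, 23)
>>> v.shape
(19, 23)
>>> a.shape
(23, 5, 29)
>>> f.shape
(23, 23)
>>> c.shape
(29, 29)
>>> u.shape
(23, 29)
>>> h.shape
()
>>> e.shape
(23, 29)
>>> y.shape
(23, 29, 23, 5)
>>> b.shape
(23, 23)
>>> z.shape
(23, 29)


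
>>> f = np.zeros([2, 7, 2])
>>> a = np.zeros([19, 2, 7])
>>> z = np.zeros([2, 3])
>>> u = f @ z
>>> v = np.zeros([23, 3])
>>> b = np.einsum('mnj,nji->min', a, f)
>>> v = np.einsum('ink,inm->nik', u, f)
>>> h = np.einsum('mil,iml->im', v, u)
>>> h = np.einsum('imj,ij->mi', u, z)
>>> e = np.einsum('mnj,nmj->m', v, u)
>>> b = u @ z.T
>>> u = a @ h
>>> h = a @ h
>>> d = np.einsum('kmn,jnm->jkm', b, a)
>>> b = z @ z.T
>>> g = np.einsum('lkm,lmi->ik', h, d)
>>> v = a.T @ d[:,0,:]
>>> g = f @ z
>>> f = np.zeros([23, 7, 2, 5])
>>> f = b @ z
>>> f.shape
(2, 3)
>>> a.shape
(19, 2, 7)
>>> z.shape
(2, 3)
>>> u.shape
(19, 2, 2)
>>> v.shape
(7, 2, 7)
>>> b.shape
(2, 2)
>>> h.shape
(19, 2, 2)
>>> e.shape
(7,)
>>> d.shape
(19, 2, 7)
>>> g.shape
(2, 7, 3)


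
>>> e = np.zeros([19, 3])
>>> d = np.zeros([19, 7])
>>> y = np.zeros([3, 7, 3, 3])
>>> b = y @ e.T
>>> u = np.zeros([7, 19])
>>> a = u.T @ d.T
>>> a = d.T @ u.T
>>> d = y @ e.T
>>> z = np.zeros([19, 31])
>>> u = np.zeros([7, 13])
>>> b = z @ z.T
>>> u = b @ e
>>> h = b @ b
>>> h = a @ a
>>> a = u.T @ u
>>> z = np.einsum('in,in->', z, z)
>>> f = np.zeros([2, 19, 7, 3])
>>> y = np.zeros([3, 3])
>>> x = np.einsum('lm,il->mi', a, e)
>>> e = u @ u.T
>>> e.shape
(19, 19)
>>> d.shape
(3, 7, 3, 19)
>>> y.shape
(3, 3)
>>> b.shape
(19, 19)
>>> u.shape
(19, 3)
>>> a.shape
(3, 3)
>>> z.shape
()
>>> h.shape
(7, 7)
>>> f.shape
(2, 19, 7, 3)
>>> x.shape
(3, 19)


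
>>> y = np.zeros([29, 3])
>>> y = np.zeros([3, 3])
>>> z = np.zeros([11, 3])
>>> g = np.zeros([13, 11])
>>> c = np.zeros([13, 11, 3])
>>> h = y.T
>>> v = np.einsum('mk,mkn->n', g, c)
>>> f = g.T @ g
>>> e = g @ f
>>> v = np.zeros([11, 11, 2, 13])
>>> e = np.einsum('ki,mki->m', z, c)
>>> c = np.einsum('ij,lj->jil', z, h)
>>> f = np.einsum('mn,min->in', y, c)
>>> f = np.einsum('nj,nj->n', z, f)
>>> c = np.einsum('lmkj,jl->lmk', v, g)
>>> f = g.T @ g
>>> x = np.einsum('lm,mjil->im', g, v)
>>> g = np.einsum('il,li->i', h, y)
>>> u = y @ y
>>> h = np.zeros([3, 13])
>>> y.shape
(3, 3)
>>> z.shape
(11, 3)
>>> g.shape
(3,)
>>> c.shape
(11, 11, 2)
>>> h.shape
(3, 13)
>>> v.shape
(11, 11, 2, 13)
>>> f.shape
(11, 11)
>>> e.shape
(13,)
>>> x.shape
(2, 11)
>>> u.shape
(3, 3)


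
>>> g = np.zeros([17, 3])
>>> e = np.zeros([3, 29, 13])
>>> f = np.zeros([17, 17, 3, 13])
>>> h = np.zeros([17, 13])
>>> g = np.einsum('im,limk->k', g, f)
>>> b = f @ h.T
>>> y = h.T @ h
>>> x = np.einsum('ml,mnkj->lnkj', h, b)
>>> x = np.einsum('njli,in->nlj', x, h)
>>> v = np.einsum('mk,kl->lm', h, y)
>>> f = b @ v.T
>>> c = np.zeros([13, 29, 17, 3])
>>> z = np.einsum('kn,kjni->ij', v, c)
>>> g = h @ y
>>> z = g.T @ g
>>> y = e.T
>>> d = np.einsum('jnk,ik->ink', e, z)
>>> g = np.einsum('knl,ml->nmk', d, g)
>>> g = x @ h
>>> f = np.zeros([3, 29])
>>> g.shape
(13, 3, 13)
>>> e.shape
(3, 29, 13)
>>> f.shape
(3, 29)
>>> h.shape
(17, 13)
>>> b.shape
(17, 17, 3, 17)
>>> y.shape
(13, 29, 3)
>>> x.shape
(13, 3, 17)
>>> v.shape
(13, 17)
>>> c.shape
(13, 29, 17, 3)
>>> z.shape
(13, 13)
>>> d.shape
(13, 29, 13)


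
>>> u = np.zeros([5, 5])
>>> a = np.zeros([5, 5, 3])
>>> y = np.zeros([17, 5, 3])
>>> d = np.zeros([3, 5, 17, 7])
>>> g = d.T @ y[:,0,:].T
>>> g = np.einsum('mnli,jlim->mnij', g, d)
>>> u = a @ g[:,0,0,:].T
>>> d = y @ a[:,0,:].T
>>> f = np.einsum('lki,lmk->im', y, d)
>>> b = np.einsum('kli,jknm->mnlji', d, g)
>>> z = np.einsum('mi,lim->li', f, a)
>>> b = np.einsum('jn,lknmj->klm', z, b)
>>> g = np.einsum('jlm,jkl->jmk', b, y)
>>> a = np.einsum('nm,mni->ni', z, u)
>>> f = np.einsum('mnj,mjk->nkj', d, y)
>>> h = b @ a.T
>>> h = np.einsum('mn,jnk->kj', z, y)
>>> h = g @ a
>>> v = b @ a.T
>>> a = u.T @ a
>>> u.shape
(5, 5, 7)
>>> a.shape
(7, 5, 7)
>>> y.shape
(17, 5, 3)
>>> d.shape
(17, 5, 5)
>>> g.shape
(17, 7, 5)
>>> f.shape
(5, 3, 5)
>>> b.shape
(17, 3, 7)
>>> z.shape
(5, 5)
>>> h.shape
(17, 7, 7)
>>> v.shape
(17, 3, 5)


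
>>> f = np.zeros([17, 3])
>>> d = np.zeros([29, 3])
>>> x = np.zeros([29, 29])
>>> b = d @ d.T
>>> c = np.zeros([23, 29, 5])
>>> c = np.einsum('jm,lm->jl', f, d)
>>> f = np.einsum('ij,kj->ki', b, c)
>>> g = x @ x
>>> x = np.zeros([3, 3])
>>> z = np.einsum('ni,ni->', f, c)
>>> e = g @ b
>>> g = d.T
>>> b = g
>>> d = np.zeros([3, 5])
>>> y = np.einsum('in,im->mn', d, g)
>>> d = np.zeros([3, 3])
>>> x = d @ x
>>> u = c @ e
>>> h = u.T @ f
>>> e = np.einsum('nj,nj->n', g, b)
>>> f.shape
(17, 29)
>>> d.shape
(3, 3)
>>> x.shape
(3, 3)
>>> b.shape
(3, 29)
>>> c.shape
(17, 29)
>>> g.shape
(3, 29)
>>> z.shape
()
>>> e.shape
(3,)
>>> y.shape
(29, 5)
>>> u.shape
(17, 29)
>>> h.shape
(29, 29)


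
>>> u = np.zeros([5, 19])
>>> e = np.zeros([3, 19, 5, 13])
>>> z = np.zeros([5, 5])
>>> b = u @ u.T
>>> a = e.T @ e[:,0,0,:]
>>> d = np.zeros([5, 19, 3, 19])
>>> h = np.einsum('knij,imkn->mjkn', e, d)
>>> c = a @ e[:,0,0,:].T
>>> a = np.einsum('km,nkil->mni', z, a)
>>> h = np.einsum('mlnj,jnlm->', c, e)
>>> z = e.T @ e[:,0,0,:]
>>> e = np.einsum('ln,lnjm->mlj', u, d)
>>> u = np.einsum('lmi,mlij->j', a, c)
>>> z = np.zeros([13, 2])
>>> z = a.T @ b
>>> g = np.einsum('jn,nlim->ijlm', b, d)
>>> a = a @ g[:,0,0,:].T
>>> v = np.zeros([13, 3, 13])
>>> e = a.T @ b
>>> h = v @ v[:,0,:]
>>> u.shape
(3,)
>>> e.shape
(3, 13, 5)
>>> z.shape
(19, 13, 5)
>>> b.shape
(5, 5)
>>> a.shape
(5, 13, 3)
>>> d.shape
(5, 19, 3, 19)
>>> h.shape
(13, 3, 13)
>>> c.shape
(13, 5, 19, 3)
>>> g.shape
(3, 5, 19, 19)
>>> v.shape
(13, 3, 13)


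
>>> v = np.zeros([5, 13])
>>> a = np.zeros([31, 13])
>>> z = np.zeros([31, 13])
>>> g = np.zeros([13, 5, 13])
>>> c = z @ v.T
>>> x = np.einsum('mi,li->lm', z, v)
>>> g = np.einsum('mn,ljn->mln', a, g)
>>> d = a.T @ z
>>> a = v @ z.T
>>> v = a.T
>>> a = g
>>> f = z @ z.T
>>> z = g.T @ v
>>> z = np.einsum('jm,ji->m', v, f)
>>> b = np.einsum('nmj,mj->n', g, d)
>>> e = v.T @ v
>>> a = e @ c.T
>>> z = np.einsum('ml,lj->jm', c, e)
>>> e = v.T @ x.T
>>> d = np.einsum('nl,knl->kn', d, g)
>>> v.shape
(31, 5)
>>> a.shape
(5, 31)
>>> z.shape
(5, 31)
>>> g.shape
(31, 13, 13)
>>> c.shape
(31, 5)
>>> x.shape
(5, 31)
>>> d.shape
(31, 13)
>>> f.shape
(31, 31)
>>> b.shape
(31,)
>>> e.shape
(5, 5)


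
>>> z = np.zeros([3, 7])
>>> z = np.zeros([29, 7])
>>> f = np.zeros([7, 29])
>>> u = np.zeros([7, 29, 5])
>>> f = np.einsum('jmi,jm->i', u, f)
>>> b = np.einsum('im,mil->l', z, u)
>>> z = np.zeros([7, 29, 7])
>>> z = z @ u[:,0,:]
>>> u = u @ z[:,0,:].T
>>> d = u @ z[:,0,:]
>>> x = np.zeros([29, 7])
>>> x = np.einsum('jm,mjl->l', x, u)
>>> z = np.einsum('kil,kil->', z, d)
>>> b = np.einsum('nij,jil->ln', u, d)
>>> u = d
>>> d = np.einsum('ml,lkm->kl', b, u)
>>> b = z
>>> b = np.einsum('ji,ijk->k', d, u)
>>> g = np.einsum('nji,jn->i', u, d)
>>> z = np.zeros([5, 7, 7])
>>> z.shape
(5, 7, 7)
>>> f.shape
(5,)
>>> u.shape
(7, 29, 5)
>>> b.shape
(5,)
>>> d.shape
(29, 7)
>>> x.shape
(7,)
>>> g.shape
(5,)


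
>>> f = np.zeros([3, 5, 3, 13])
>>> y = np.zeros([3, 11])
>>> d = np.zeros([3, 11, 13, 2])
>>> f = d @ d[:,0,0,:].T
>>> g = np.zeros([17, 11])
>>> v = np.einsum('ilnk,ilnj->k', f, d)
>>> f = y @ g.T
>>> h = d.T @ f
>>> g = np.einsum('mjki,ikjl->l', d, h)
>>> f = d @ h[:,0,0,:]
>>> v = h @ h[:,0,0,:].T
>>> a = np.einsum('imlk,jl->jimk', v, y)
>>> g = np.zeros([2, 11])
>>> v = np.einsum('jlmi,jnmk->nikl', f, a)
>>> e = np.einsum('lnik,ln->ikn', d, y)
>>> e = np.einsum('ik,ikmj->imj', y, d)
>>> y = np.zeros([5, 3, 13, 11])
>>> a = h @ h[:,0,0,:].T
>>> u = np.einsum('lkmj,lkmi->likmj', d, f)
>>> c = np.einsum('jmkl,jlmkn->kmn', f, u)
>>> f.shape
(3, 11, 13, 17)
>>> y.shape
(5, 3, 13, 11)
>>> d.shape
(3, 11, 13, 2)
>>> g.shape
(2, 11)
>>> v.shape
(2, 17, 2, 11)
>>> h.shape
(2, 13, 11, 17)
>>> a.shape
(2, 13, 11, 2)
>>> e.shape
(3, 13, 2)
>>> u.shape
(3, 17, 11, 13, 2)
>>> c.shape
(13, 11, 2)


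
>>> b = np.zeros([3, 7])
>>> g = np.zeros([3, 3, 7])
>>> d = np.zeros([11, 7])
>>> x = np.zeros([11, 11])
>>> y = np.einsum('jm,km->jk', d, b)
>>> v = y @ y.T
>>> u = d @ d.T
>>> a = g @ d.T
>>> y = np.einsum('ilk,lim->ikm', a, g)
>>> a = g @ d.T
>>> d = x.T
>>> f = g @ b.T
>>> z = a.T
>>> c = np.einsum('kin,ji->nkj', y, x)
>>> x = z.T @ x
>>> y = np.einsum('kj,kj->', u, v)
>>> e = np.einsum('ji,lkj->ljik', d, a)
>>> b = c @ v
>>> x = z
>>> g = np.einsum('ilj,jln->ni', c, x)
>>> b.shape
(7, 3, 11)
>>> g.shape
(3, 7)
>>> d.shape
(11, 11)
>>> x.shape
(11, 3, 3)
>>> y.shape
()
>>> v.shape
(11, 11)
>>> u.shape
(11, 11)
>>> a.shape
(3, 3, 11)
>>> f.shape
(3, 3, 3)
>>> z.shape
(11, 3, 3)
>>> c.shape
(7, 3, 11)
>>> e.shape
(3, 11, 11, 3)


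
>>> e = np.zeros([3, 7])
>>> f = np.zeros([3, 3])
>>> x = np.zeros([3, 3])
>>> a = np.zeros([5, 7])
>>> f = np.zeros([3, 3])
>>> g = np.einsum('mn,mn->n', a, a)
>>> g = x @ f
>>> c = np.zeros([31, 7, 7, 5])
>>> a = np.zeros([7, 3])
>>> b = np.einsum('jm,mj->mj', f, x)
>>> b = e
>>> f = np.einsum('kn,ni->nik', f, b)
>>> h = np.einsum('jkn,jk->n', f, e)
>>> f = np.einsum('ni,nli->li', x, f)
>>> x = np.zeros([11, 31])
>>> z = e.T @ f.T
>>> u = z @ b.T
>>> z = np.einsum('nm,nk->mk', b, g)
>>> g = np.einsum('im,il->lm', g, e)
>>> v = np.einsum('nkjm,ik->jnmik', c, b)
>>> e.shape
(3, 7)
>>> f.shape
(7, 3)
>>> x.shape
(11, 31)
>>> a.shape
(7, 3)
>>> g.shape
(7, 3)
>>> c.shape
(31, 7, 7, 5)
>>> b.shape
(3, 7)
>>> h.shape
(3,)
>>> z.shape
(7, 3)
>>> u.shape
(7, 3)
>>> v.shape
(7, 31, 5, 3, 7)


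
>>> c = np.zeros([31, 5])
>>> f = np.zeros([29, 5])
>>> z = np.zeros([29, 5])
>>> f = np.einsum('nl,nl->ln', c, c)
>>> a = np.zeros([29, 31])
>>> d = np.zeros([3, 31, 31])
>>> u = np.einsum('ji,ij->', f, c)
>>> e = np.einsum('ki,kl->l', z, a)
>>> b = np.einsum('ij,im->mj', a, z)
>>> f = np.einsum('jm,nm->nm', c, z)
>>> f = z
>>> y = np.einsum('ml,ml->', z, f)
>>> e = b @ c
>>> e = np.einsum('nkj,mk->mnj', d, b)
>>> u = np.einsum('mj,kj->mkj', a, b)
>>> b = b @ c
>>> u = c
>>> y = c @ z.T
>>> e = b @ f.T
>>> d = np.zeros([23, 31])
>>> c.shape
(31, 5)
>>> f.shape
(29, 5)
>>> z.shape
(29, 5)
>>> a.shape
(29, 31)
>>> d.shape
(23, 31)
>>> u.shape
(31, 5)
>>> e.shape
(5, 29)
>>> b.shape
(5, 5)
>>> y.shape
(31, 29)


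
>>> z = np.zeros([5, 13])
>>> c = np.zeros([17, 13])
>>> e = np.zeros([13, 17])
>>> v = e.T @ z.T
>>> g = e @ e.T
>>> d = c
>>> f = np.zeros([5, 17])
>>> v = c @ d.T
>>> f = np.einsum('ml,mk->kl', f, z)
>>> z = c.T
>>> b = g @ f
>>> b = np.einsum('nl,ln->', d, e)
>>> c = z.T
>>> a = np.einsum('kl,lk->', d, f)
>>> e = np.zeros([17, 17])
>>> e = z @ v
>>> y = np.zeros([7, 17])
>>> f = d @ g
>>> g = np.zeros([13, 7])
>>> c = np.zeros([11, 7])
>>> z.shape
(13, 17)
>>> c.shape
(11, 7)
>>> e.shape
(13, 17)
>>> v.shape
(17, 17)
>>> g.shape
(13, 7)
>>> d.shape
(17, 13)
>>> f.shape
(17, 13)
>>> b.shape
()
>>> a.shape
()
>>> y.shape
(7, 17)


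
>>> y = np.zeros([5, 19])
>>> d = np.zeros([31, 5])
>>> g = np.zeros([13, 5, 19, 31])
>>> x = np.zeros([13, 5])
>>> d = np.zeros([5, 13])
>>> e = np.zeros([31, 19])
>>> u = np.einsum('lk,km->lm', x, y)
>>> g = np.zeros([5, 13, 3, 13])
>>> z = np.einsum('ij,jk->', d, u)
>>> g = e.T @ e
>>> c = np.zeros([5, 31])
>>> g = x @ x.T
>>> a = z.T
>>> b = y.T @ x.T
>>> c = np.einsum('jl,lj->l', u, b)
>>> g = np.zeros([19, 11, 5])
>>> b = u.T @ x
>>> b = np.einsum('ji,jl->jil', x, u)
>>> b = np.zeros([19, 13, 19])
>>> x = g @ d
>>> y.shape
(5, 19)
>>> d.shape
(5, 13)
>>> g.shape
(19, 11, 5)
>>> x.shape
(19, 11, 13)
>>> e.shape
(31, 19)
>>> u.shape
(13, 19)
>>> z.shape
()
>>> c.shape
(19,)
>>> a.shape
()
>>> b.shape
(19, 13, 19)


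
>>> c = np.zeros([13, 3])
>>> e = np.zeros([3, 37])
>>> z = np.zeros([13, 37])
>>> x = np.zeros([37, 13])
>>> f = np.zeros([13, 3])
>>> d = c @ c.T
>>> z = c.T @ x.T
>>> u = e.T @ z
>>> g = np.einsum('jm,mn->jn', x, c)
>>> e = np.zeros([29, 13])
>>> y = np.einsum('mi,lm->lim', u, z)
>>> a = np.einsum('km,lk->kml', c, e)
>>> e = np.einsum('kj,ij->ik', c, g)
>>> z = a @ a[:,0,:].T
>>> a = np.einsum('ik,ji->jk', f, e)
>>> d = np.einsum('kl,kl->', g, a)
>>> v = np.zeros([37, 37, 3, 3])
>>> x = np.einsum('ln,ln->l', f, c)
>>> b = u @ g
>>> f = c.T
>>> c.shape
(13, 3)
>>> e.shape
(37, 13)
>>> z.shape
(13, 3, 13)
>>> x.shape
(13,)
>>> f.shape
(3, 13)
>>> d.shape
()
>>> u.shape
(37, 37)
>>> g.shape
(37, 3)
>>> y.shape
(3, 37, 37)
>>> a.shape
(37, 3)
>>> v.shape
(37, 37, 3, 3)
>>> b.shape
(37, 3)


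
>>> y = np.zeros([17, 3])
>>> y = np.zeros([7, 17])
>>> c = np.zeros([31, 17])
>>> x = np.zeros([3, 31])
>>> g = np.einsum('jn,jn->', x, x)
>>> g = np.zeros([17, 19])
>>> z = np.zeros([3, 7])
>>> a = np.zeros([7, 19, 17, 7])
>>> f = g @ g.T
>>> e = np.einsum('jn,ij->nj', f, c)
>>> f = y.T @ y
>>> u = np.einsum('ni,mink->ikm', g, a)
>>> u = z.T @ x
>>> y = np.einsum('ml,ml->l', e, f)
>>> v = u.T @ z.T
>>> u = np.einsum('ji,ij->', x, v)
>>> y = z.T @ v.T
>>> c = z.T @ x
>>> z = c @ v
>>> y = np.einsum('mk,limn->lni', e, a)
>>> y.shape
(7, 7, 19)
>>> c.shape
(7, 31)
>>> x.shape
(3, 31)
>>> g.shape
(17, 19)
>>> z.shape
(7, 3)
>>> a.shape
(7, 19, 17, 7)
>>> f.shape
(17, 17)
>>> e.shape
(17, 17)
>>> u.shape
()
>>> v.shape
(31, 3)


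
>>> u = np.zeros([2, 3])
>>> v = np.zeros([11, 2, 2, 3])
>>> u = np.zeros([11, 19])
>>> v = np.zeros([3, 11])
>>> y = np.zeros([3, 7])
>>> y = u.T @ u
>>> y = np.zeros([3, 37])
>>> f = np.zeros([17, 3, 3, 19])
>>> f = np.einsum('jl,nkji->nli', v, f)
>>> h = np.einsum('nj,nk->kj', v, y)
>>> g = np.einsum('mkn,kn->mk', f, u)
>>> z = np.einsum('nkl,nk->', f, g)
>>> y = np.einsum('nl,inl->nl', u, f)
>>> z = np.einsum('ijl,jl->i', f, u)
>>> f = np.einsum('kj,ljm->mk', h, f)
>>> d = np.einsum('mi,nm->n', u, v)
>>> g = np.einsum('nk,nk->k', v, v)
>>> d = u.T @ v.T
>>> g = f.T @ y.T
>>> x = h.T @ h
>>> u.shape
(11, 19)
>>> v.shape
(3, 11)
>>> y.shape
(11, 19)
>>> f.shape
(19, 37)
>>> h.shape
(37, 11)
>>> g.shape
(37, 11)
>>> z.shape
(17,)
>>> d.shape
(19, 3)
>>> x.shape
(11, 11)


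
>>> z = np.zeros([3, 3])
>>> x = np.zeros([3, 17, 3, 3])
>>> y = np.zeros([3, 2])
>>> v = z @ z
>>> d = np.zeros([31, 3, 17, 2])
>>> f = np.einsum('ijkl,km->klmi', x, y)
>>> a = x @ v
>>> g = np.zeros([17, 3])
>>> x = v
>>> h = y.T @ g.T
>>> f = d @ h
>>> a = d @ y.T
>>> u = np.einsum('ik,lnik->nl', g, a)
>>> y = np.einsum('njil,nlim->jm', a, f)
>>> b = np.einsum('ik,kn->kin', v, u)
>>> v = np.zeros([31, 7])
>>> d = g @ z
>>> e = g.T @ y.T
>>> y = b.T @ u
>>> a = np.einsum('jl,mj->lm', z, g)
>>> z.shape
(3, 3)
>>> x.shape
(3, 3)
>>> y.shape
(31, 3, 31)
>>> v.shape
(31, 7)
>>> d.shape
(17, 3)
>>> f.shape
(31, 3, 17, 17)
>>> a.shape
(3, 17)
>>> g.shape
(17, 3)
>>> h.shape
(2, 17)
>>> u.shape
(3, 31)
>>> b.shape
(3, 3, 31)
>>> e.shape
(3, 3)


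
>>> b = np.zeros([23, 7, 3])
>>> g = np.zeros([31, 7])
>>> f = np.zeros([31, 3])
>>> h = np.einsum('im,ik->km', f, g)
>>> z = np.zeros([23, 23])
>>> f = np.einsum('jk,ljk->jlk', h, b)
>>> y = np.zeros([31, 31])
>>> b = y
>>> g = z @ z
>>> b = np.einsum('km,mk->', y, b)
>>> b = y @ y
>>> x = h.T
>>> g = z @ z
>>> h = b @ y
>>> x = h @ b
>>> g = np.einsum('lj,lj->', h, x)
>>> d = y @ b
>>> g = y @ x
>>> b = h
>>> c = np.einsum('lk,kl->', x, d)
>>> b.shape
(31, 31)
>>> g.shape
(31, 31)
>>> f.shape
(7, 23, 3)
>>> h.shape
(31, 31)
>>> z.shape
(23, 23)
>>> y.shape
(31, 31)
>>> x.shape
(31, 31)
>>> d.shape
(31, 31)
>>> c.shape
()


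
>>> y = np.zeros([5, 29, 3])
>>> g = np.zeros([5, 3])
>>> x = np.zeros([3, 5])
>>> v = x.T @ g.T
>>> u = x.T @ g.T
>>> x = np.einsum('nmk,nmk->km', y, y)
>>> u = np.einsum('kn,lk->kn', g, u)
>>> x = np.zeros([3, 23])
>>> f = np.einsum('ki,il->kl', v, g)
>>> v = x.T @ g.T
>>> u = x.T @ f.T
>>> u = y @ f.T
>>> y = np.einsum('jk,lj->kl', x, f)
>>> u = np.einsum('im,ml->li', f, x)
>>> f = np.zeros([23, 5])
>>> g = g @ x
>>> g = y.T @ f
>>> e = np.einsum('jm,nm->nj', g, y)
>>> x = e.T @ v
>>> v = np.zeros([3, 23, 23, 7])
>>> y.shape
(23, 5)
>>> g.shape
(5, 5)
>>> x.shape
(5, 5)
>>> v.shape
(3, 23, 23, 7)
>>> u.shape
(23, 5)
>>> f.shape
(23, 5)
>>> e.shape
(23, 5)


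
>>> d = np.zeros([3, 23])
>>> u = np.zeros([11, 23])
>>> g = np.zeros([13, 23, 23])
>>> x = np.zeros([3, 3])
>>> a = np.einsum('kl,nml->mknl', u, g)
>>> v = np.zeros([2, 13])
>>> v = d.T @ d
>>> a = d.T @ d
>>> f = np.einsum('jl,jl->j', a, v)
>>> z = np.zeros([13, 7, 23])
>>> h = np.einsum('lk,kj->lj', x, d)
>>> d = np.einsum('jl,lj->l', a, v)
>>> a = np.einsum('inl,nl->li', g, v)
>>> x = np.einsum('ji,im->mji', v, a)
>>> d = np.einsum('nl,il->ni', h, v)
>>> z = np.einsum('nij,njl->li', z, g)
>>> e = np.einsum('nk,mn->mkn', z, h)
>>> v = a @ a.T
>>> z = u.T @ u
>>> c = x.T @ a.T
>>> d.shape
(3, 23)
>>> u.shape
(11, 23)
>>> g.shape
(13, 23, 23)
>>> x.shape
(13, 23, 23)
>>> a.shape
(23, 13)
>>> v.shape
(23, 23)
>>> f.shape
(23,)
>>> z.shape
(23, 23)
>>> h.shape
(3, 23)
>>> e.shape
(3, 7, 23)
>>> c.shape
(23, 23, 23)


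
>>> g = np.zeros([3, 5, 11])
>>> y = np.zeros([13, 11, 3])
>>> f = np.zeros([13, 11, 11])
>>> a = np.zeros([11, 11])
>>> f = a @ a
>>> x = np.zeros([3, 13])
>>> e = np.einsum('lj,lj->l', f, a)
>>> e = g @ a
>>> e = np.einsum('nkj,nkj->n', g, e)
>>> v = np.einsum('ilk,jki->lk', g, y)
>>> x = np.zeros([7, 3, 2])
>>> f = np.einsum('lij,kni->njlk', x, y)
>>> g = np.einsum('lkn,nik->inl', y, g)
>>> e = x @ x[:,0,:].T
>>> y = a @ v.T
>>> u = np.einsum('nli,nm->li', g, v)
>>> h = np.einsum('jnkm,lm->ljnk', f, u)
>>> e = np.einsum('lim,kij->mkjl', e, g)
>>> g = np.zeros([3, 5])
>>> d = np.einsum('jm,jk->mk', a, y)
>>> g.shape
(3, 5)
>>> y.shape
(11, 5)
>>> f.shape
(11, 2, 7, 13)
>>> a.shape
(11, 11)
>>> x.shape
(7, 3, 2)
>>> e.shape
(7, 5, 13, 7)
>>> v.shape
(5, 11)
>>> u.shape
(3, 13)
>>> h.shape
(3, 11, 2, 7)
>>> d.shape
(11, 5)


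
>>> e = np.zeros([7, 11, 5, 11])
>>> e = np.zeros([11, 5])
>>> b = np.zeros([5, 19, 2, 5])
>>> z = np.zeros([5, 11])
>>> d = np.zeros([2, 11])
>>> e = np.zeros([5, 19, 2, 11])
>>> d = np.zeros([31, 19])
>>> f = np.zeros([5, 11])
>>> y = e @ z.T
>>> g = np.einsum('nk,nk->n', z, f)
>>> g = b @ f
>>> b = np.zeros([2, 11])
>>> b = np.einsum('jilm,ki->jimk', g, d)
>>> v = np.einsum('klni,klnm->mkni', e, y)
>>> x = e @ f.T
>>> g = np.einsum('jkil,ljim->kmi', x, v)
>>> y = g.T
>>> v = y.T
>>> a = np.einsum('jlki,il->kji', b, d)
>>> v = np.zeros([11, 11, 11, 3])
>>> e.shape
(5, 19, 2, 11)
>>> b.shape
(5, 19, 11, 31)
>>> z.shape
(5, 11)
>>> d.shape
(31, 19)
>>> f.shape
(5, 11)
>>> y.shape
(2, 11, 19)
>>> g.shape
(19, 11, 2)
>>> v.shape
(11, 11, 11, 3)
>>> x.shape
(5, 19, 2, 5)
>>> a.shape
(11, 5, 31)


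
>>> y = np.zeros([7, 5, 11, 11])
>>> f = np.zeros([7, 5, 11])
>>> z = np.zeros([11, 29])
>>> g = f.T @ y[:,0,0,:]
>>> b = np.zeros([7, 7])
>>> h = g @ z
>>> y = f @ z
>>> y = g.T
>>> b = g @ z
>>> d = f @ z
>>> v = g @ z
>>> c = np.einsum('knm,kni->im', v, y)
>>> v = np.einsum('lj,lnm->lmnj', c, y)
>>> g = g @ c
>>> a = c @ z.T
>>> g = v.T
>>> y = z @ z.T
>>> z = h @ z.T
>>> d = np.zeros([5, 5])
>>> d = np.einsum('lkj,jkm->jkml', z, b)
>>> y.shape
(11, 11)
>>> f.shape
(7, 5, 11)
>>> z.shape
(11, 5, 11)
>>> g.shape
(29, 5, 11, 11)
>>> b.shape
(11, 5, 29)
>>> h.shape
(11, 5, 29)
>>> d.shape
(11, 5, 29, 11)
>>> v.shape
(11, 11, 5, 29)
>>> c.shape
(11, 29)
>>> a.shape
(11, 11)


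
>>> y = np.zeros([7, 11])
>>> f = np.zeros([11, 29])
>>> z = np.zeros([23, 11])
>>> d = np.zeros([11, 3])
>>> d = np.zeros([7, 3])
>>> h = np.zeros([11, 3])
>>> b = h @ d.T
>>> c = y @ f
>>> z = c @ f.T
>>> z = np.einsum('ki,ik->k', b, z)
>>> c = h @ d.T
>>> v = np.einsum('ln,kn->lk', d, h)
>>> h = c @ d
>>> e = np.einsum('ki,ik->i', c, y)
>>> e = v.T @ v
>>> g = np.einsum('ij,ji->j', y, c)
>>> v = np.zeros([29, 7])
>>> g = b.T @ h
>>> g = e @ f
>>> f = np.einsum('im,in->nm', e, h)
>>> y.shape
(7, 11)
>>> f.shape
(3, 11)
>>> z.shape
(11,)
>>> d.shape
(7, 3)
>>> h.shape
(11, 3)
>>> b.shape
(11, 7)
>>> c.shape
(11, 7)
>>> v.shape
(29, 7)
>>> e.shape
(11, 11)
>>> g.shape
(11, 29)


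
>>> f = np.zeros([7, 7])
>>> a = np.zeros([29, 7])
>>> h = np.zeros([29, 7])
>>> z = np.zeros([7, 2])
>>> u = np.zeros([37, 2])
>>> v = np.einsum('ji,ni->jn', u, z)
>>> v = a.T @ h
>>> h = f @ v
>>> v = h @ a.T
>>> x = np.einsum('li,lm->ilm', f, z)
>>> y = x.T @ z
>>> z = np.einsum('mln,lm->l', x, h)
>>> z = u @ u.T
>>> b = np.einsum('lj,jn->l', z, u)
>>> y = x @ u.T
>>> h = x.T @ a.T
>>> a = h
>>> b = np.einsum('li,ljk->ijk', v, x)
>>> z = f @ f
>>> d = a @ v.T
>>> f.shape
(7, 7)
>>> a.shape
(2, 7, 29)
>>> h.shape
(2, 7, 29)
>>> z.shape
(7, 7)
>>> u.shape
(37, 2)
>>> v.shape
(7, 29)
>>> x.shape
(7, 7, 2)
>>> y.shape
(7, 7, 37)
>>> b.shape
(29, 7, 2)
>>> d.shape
(2, 7, 7)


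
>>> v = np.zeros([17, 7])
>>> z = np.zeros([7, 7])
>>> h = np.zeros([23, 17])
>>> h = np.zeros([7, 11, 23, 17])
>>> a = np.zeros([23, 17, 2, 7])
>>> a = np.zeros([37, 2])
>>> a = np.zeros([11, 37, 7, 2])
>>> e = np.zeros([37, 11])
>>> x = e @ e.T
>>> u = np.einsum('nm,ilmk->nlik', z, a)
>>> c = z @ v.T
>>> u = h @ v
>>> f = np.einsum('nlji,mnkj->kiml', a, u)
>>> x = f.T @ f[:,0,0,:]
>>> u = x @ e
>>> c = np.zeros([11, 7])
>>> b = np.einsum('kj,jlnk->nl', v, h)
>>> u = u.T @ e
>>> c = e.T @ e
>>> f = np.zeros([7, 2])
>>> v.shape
(17, 7)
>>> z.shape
(7, 7)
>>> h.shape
(7, 11, 23, 17)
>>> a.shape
(11, 37, 7, 2)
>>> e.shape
(37, 11)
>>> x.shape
(37, 7, 2, 37)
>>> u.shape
(11, 2, 7, 11)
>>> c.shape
(11, 11)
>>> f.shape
(7, 2)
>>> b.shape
(23, 11)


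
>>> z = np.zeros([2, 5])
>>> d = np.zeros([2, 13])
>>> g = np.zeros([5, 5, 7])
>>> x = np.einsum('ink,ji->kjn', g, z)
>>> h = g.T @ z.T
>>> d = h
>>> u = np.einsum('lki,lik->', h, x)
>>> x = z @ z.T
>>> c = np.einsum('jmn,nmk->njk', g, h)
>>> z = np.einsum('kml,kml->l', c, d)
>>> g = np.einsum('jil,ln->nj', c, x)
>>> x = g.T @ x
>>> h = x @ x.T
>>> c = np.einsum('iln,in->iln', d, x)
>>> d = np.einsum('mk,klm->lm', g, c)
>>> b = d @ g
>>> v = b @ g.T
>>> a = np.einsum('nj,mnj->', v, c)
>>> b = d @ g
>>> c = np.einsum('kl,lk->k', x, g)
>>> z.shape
(2,)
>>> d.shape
(5, 2)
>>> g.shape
(2, 7)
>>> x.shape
(7, 2)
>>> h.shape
(7, 7)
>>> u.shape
()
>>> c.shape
(7,)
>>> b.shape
(5, 7)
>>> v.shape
(5, 2)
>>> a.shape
()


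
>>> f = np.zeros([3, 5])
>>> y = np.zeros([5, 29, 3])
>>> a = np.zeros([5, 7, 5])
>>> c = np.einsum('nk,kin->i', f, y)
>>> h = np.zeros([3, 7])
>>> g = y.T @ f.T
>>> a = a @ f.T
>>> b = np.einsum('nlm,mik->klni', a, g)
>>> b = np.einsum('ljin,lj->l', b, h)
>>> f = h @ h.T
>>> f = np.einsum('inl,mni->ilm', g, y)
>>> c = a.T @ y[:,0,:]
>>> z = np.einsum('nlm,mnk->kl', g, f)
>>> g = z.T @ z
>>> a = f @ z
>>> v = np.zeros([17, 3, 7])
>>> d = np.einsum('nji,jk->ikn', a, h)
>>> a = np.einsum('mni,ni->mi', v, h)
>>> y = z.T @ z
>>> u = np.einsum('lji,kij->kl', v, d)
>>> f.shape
(3, 3, 5)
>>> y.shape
(29, 29)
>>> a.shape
(17, 7)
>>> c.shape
(3, 7, 3)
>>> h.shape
(3, 7)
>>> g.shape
(29, 29)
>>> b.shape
(3,)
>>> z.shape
(5, 29)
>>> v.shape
(17, 3, 7)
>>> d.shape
(29, 7, 3)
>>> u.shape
(29, 17)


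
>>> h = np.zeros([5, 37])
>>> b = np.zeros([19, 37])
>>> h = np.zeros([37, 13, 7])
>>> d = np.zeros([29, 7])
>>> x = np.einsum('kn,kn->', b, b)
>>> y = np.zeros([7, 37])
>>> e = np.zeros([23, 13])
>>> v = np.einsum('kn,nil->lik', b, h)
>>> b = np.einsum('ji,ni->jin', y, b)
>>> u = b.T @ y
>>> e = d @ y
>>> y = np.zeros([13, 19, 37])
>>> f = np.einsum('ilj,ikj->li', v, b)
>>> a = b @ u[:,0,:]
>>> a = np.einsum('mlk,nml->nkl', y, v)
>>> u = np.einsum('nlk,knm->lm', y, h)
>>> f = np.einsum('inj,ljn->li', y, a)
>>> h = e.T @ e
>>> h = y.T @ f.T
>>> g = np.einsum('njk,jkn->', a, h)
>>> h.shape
(37, 19, 7)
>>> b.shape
(7, 37, 19)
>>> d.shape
(29, 7)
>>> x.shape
()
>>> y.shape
(13, 19, 37)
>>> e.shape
(29, 37)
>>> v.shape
(7, 13, 19)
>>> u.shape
(19, 7)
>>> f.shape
(7, 13)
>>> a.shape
(7, 37, 19)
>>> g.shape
()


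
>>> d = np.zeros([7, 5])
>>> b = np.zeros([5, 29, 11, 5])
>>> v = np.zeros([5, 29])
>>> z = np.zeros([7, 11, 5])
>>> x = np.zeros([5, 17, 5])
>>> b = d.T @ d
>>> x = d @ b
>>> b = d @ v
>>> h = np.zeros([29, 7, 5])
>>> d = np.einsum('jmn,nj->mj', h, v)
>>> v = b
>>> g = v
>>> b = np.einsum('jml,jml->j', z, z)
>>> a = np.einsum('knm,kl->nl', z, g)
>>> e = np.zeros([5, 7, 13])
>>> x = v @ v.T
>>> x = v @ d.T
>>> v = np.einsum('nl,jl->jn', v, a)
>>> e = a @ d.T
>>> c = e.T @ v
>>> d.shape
(7, 29)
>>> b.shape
(7,)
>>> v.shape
(11, 7)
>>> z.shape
(7, 11, 5)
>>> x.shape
(7, 7)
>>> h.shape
(29, 7, 5)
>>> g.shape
(7, 29)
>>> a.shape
(11, 29)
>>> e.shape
(11, 7)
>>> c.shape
(7, 7)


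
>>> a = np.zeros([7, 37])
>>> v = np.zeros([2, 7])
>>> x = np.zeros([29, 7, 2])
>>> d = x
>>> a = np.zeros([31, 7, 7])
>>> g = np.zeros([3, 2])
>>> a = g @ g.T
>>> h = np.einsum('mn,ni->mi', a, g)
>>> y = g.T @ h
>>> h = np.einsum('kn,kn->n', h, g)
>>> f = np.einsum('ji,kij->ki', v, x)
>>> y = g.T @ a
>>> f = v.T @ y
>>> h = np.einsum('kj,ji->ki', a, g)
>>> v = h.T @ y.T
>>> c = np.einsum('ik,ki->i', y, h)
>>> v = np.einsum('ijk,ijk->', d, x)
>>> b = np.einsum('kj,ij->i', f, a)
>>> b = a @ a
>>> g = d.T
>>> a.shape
(3, 3)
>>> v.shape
()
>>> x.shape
(29, 7, 2)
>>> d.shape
(29, 7, 2)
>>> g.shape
(2, 7, 29)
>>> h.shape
(3, 2)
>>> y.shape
(2, 3)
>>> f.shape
(7, 3)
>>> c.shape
(2,)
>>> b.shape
(3, 3)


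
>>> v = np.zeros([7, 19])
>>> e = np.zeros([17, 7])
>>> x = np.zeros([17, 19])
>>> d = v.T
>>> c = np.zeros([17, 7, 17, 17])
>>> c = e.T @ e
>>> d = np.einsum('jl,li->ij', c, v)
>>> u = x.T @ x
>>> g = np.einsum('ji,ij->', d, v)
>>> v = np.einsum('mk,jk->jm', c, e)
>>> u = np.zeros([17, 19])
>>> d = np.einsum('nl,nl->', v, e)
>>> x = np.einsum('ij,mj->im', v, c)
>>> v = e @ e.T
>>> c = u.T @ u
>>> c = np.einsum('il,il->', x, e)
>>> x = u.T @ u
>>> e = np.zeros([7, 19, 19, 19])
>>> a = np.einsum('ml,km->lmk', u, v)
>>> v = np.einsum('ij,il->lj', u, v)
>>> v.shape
(17, 19)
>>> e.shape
(7, 19, 19, 19)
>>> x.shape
(19, 19)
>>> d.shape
()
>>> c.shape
()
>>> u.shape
(17, 19)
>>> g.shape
()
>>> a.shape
(19, 17, 17)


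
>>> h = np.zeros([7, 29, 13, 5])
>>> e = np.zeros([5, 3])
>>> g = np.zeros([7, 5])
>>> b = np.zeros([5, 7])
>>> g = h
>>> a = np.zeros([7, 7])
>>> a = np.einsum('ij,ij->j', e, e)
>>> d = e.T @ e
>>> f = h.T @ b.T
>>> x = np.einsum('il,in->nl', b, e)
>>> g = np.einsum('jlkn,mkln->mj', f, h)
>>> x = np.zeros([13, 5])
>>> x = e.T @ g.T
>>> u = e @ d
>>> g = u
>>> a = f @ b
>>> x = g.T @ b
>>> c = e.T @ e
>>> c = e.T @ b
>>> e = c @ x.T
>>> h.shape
(7, 29, 13, 5)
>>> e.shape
(3, 3)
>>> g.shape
(5, 3)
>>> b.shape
(5, 7)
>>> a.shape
(5, 13, 29, 7)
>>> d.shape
(3, 3)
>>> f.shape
(5, 13, 29, 5)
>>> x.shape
(3, 7)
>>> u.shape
(5, 3)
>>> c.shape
(3, 7)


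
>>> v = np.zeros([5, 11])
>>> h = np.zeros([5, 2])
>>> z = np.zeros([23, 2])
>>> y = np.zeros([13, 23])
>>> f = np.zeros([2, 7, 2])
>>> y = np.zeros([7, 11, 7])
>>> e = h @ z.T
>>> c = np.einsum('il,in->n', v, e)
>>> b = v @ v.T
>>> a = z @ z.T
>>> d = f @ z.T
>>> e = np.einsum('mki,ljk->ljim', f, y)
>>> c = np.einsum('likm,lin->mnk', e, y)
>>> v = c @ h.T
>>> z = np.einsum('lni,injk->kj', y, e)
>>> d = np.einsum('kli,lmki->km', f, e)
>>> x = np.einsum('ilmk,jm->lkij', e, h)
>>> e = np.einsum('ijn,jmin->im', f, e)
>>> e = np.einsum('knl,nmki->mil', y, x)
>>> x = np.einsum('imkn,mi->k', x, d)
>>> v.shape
(2, 7, 5)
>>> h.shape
(5, 2)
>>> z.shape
(2, 2)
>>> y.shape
(7, 11, 7)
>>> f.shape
(2, 7, 2)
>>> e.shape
(2, 5, 7)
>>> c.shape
(2, 7, 2)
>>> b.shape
(5, 5)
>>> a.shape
(23, 23)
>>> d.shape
(2, 11)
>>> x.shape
(7,)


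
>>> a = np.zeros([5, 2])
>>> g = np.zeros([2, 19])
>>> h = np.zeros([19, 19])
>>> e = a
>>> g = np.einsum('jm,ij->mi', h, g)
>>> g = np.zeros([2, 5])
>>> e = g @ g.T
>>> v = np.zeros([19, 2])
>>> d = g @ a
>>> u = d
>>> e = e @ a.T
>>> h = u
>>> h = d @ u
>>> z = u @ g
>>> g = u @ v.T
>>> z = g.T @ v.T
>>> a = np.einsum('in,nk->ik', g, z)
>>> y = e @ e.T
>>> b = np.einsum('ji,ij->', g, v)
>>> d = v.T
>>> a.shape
(2, 19)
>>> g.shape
(2, 19)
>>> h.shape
(2, 2)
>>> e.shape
(2, 5)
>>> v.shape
(19, 2)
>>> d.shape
(2, 19)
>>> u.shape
(2, 2)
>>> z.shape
(19, 19)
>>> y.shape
(2, 2)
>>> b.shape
()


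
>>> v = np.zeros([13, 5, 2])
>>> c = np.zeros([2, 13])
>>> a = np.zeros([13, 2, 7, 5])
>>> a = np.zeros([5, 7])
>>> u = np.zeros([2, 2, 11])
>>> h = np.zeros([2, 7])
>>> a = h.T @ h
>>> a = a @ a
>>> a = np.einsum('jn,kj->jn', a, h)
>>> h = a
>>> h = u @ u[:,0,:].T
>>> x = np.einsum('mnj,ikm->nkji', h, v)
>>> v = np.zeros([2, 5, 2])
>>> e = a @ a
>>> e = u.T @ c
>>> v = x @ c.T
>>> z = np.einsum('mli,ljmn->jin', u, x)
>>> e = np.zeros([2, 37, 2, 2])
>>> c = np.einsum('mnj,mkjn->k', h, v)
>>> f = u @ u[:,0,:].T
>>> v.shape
(2, 5, 2, 2)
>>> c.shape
(5,)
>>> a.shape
(7, 7)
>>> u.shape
(2, 2, 11)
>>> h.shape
(2, 2, 2)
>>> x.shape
(2, 5, 2, 13)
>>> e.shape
(2, 37, 2, 2)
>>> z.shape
(5, 11, 13)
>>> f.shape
(2, 2, 2)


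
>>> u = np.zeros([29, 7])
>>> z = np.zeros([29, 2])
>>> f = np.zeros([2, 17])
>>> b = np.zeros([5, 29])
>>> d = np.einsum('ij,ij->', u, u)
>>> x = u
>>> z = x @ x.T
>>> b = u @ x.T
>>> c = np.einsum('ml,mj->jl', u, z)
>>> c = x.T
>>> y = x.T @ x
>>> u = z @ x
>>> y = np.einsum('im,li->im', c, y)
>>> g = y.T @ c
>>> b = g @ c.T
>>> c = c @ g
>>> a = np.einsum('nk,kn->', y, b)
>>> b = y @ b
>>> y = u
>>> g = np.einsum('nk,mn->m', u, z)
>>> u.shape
(29, 7)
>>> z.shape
(29, 29)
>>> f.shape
(2, 17)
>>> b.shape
(7, 7)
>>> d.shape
()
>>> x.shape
(29, 7)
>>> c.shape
(7, 29)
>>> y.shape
(29, 7)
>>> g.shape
(29,)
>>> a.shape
()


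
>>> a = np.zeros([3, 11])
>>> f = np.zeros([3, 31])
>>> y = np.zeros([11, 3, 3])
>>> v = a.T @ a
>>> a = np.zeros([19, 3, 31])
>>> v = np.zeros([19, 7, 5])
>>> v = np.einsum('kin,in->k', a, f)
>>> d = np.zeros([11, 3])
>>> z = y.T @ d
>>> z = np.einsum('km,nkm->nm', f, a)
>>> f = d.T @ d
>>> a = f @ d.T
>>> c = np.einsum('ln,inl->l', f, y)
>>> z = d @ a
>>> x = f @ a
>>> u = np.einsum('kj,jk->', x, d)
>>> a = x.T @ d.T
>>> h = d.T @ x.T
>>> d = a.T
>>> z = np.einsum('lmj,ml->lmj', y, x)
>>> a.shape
(11, 11)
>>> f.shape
(3, 3)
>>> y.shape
(11, 3, 3)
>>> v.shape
(19,)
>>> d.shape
(11, 11)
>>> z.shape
(11, 3, 3)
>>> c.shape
(3,)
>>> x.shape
(3, 11)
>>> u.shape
()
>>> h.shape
(3, 3)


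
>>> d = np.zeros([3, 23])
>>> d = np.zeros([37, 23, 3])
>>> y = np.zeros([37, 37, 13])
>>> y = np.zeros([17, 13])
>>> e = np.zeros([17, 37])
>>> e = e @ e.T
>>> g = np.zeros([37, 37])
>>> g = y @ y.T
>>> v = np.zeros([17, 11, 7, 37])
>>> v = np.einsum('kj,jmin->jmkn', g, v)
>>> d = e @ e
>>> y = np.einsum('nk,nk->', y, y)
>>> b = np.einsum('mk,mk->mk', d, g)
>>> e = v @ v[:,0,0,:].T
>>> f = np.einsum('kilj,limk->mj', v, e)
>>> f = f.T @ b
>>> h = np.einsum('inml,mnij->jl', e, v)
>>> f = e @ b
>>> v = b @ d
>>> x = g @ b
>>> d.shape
(17, 17)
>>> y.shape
()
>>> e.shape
(17, 11, 17, 17)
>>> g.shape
(17, 17)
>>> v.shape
(17, 17)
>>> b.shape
(17, 17)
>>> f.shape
(17, 11, 17, 17)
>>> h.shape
(37, 17)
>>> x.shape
(17, 17)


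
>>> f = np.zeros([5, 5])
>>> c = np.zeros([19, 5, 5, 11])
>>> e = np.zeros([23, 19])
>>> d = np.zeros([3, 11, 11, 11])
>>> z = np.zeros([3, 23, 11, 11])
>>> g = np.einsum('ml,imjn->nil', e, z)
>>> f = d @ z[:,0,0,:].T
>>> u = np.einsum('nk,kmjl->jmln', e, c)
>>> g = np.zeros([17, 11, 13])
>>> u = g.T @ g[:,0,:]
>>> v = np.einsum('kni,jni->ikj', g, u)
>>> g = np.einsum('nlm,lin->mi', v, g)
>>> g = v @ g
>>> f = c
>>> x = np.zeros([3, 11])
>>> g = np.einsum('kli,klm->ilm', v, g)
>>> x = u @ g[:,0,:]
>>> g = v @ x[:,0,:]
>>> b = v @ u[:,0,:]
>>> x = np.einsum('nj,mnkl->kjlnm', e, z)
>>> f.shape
(19, 5, 5, 11)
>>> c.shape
(19, 5, 5, 11)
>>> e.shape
(23, 19)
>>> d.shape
(3, 11, 11, 11)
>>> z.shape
(3, 23, 11, 11)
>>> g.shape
(13, 17, 11)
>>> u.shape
(13, 11, 13)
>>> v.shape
(13, 17, 13)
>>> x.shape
(11, 19, 11, 23, 3)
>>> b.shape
(13, 17, 13)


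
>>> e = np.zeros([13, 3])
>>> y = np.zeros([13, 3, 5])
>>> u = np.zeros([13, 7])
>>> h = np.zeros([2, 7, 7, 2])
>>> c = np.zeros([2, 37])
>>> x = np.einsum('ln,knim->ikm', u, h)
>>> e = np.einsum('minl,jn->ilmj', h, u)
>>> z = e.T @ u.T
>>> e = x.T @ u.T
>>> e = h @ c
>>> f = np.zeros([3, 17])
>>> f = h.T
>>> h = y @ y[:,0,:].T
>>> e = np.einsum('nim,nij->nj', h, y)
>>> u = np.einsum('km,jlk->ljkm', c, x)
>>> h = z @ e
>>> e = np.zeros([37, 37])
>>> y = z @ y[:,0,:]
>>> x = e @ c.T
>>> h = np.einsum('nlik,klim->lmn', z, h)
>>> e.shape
(37, 37)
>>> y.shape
(13, 2, 2, 5)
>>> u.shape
(2, 7, 2, 37)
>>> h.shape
(2, 5, 13)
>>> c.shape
(2, 37)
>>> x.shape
(37, 2)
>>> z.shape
(13, 2, 2, 13)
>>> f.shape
(2, 7, 7, 2)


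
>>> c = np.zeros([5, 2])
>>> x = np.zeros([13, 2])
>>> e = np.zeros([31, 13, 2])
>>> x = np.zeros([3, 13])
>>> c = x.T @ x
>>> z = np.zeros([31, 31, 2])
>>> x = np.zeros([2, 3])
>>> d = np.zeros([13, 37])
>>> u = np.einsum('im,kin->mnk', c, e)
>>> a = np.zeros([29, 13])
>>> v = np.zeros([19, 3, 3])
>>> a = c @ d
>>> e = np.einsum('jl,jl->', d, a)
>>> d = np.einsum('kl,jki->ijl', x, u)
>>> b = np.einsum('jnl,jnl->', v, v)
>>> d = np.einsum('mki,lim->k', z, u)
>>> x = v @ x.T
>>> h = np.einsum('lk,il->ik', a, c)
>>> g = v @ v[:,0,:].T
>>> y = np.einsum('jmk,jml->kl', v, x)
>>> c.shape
(13, 13)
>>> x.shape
(19, 3, 2)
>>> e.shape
()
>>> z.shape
(31, 31, 2)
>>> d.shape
(31,)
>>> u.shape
(13, 2, 31)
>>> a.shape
(13, 37)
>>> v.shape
(19, 3, 3)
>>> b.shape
()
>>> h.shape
(13, 37)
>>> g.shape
(19, 3, 19)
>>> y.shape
(3, 2)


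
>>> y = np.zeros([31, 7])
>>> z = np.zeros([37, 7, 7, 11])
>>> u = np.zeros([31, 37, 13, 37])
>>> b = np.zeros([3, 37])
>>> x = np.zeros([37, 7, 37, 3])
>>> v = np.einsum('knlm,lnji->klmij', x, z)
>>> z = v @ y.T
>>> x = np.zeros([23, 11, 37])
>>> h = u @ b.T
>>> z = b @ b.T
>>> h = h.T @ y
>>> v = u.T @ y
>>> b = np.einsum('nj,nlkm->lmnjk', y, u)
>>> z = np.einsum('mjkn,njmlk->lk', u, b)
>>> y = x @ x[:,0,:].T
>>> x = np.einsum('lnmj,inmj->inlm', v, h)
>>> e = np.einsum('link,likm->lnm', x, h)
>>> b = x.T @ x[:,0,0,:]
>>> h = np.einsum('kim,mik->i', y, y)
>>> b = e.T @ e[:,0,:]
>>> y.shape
(23, 11, 23)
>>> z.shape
(7, 13)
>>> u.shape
(31, 37, 13, 37)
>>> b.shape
(7, 37, 7)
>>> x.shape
(3, 13, 37, 37)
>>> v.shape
(37, 13, 37, 7)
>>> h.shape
(11,)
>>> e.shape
(3, 37, 7)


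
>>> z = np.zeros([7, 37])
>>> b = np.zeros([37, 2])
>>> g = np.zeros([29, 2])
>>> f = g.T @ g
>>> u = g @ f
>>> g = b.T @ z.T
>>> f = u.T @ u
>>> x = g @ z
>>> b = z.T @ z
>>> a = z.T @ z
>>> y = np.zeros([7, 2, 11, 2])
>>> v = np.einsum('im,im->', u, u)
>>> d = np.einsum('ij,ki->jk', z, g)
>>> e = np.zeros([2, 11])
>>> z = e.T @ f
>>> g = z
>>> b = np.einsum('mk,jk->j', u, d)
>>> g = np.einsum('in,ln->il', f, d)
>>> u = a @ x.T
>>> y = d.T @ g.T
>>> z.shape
(11, 2)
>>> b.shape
(37,)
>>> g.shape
(2, 37)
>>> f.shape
(2, 2)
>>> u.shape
(37, 2)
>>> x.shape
(2, 37)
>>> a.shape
(37, 37)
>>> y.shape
(2, 2)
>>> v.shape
()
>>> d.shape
(37, 2)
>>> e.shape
(2, 11)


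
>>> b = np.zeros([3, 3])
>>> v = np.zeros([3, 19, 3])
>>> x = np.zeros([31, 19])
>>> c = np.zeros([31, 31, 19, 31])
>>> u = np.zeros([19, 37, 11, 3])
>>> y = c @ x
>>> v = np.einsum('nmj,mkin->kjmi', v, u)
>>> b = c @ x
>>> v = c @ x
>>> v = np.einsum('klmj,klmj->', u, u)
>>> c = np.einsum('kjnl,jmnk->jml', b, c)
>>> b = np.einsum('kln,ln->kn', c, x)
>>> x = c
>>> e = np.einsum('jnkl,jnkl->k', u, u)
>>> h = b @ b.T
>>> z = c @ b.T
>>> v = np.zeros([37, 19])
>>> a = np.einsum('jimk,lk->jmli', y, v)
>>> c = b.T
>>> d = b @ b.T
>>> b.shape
(31, 19)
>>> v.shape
(37, 19)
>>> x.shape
(31, 31, 19)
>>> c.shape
(19, 31)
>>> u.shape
(19, 37, 11, 3)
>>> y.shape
(31, 31, 19, 19)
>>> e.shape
(11,)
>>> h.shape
(31, 31)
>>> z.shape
(31, 31, 31)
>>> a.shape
(31, 19, 37, 31)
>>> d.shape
(31, 31)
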